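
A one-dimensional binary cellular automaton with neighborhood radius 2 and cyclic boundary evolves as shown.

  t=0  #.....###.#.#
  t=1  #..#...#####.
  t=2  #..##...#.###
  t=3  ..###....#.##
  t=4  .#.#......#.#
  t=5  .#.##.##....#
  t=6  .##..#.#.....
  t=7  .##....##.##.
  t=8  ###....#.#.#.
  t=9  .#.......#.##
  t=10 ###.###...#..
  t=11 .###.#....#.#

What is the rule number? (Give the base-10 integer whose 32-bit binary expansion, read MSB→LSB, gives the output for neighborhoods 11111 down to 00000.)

1815664977

  nb #####: next=.  (t=1,i=9, bit31=0)
  nb ####.: next=#  (t=1,i=10, bit30=1)
  nb ###.#: next=#  (t=0,i=8, bit29=1)
  nb ###..: next=.  (t=2,i=0, bit28=0)
  nb ##.##: next=#  (t=5,i=5, bit27=1)
  nb ##.#.: next=#  (t=0,i=9, bit26=1)
  nb ##..#: next=.  (t=2,i=1, bit25=0)
  nb ##...: next=.  (t=0,i=1, bit24=0)
  nb #.###: next=.  (t=2,i=10, bit23=0)
  nb #.##.: next=.  (t=0,i=12, bit22=0)
  nb #.#.#: next=#  (t=0,i=10, bit21=1)
  nb #.#..: next=#  (t=1,i=0, bit20=1)
  nb #..##: next=#  (t=2,i=2, bit19=1)
  nb #..#.: next=.  (t=1,i=2, bit18=0)
  nb #...#: next=.  (t=1,i=5, bit17=0)
  nb #....: next=.  (t=0,i=2, bit16=0)
  nb .####: next=#  (t=1,i=8, bit15=1)
  nb .###.: next=#  (t=0,i=7, bit14=1)
  nb .##.#: next=.  (t=5,i=4, bit13=0)
  nb .##..: next=#  (t=0,i=0, bit12=1)
  nb .#.##: next=#  (t=0,i=11, bit11=1)
  nb .#.#.: next=.  (t=4,i=0, bit10=0)
  nb .#..#: next=.  (t=1,i=1, bit9=0)
  nb .#...: next=#  (t=1,i=4, bit8=1)
  nb ..###: next=.  (t=0,i=6, bit7=0)
  nb ..##.: next=#  (t=2,i=3, bit6=1)
  nb ..#.#: next=.  (t=2,i=8, bit5=0)
  nb ..#..: next=#  (t=1,i=3, bit4=1)
  nb ...##: next=.  (t=0,i=5, bit3=0)
  nb ...#.: next=.  (t=2,i=7, bit2=0)
  nb ....#: next=.  (t=0,i=4, bit1=0)
  nb .....: next=#  (t=0,i=3, bit0=1)
  bits 01101100001110001101100101010001 = 1815664977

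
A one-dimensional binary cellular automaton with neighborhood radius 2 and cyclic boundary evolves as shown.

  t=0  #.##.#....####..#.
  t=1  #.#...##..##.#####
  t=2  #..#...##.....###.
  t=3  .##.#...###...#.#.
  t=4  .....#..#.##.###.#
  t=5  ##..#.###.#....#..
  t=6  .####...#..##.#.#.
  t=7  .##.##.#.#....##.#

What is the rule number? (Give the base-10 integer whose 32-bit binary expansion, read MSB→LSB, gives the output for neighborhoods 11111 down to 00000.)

3009779620

  nb #####: next=#  (t=1,i=15, bit31=1)
  nb ####.: next=.  (t=0,i=12, bit30=0)
  nb ###.#: next=#  (t=1,i=0, bit29=1)
  nb ###..: next=#  (t=0,i=13, bit28=1)
  nb ##.##: next=.  (t=1,i=12, bit27=0)
  nb ##.#.: next=.  (t=0,i=4, bit26=0)
  nb ##..#: next=#  (t=0,i=14, bit25=1)
  nb ##...: next=#  (t=2,i=9, bit24=1)
  nb #.###: next=.  (t=1,i=13, bit23=0)
  nb #.##.: next=#  (t=0,i=2, bit22=1)
  nb #.#.#: next=#  (t=0,i=0, bit21=1)
  nb #.#..: next=.  (t=0,i=5, bit20=0)
  nb #..##: next=.  (t=1,i=9, bit19=0)
  nb #..#.: next=#  (t=0,i=15, bit18=1)
  nb #...#: next=.  (t=1,i=4, bit17=0)
  nb #....: next=#  (t=0,i=7, bit16=1)
  nb .####: next=#  (t=0,i=11, bit15=1)
  nb .###.: next=.  (t=2,i=15, bit14=0)
  nb .##.#: next=.  (t=0,i=3, bit13=0)
  nb .##..: next=#  (t=1,i=7, bit12=1)
  nb .#.##: next=.  (t=0,i=1, bit11=0)
  nb .#.#.: next=#  (t=0,i=17, bit10=1)
  nb .#..#: next=#  (t=2,i=1, bit9=1)
  nb .#...: next=#  (t=0,i=6, bit8=1)
  nb ..###: next=#  (t=0,i=10, bit7=1)
  nb ..##.: next=.  (t=1,i=6, bit6=0)
  nb ..#.#: next=#  (t=0,i=16, bit5=1)
  nb ..#..: next=.  (t=2,i=3, bit4=0)
  nb ...##: next=.  (t=0,i=9, bit3=0)
  nb ...#.: next=#  (t=3,i=13, bit2=1)
  nb ....#: next=.  (t=0,i=8, bit1=0)
  nb .....: next=.  (t=2,i=11, bit0=0)
  bits 10110011011001011001011110100100 = 3009779620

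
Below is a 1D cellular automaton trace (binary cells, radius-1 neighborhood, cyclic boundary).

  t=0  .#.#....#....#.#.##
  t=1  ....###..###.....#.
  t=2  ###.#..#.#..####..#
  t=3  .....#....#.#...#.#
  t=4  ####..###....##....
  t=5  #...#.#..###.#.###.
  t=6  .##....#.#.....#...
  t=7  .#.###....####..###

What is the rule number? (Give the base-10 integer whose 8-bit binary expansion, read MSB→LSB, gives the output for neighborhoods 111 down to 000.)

  nb ###: next=.  (t=1,i=5, bit7=0)
  nb ##.: next=.  (t=0,i=18, bit6=0)
  nb #.#: next=.  (t=0,i=0, bit5=0)
  nb #..: next=#  (t=0,i=4, bit4=1)
  nb .##: next=#  (t=0,i=17, bit3=1)
  nb .#.: next=.  (t=0,i=1, bit2=0)
  nb ..#: next=.  (t=0,i=7, bit1=0)
  nb ...: next=#  (t=0,i=5, bit0=1)
  bits 00011001 = 25

25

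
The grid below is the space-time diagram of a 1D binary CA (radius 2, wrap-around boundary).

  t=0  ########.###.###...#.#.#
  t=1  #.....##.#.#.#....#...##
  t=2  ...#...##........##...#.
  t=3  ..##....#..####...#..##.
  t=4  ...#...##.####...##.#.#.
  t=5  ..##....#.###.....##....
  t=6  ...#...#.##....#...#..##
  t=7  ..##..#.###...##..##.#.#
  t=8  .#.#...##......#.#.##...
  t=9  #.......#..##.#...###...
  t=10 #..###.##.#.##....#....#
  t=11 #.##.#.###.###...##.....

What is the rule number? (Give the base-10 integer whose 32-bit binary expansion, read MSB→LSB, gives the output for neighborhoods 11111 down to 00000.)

1690876053

  #####|.  b31=0 t=0,i=1
  ####.|#  b30=1 t=0,i=6
  ###.#|#  b29=1 t=0,i=7
  ###..|.  b28=0 t=0,i=15
  ##.##|.  b27=0 t=0,i=8
  ##.#.|#  b26=1 t=1,i=8
  ##..#|.  b25=0 t=7,i=4
  ##...|.  b24=0 t=0,i=16
  #.###|#  b23=1 t=0,i=9
  #.##.|#  b22=1 t=6,i=9
  #.#.#|.  b21=0 t=0,i=21
  #.#..|.  b20=0 t=1,i=13
  #..##|#  b19=1 t=3,i=10
  #..#.|.  b18=0 t=7,i=5
  #...#|.  b17=0 t=0,i=17
  #....|.  b16=0 t=1,i=2
  .####|#  b15=1 t=0,i=0
  .###.|.  b14=0 t=0,i=10
  .##.#|#  b13=1 t=1,i=7
  .##..|#  b12=1 t=2,i=8
  .#.##|#  b11=1 t=0,i=22
  .#.#.|.  b10=0 t=0,i=20
  .#..#|.  b9=0 t=3,i=9
  .#...|.  b8=0 t=1,i=14
  ..###|#  b7=1 t=1,i=22
  ..##.|.  b6=0 t=1,i=6
  ..#.#|.  b5=0 t=0,i=19
  ..#..|#  b4=1 t=1,i=18
  ...##|.  b3=0 t=1,i=5
  ...#.|#  b2=1 t=0,i=18
  ....#|.  b1=0 t=1,i=4
  .....|#  b0=1 t=1,i=3
  bits 01100100110010001011100010010101 = 1690876053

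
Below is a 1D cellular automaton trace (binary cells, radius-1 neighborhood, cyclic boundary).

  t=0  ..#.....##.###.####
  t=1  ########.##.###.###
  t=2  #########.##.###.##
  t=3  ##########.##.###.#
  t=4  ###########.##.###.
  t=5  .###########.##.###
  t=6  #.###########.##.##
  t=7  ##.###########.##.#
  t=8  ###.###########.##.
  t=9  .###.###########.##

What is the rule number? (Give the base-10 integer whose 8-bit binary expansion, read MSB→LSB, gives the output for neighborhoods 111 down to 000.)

247

  ### -> #   bit 7 = 1  t=0,i=12
  ##. -> #   bit 6 = 1  t=0,i=9
  #.# -> #   bit 5 = 1  t=0,i=10
  #.. -> #   bit 4 = 1  t=0,i=0
  .## -> .   bit 3 = 0  t=0,i=8
  .#. -> #   bit 2 = 1  t=0,i=2
  ..# -> #   bit 1 = 1  t=0,i=1
  ... -> #   bit 0 = 1  t=0,i=4
  bits 11110111 = 247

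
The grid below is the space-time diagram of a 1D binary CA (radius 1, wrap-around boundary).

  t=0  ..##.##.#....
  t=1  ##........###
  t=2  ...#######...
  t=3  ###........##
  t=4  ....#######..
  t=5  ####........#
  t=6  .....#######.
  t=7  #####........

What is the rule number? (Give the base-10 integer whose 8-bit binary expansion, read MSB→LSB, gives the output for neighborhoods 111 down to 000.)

  [7] ### => .  t=1,i=0
  [6] ##. => .  t=0,i=3
  [5] #.# => .  t=0,i=4
  [4] #.. => .  t=0,i=9
  [3] .## => .  t=0,i=2
  [2] .#. => .  t=0,i=8
  [1] ..# => #  t=0,i=1
  [0] ... => #  t=0,i=0
  bits 00000011 = 3

3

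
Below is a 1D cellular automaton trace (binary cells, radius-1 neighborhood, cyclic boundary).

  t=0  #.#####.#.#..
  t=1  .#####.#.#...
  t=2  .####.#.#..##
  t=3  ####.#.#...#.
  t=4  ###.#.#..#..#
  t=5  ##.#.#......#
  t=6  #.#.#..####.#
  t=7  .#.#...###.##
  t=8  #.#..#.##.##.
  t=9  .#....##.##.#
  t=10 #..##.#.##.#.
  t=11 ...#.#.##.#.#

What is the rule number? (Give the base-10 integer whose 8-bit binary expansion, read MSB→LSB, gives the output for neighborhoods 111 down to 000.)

  ### -> #   bit 7 = 1  t=0,i=3
  ##. -> .   bit 6 = 0  t=0,i=6
  #.# -> #   bit 5 = 1  t=0,i=1
  #.. -> .   bit 4 = 0  t=0,i=11
  .## -> #   bit 3 = 1  t=0,i=2
  .#. -> .   bit 2 = 0  t=0,i=0
  ..# -> .   bit 1 = 0  t=0,i=12
  ... -> #   bit 0 = 1  t=1,i=11
  bits 10101001 = 169

169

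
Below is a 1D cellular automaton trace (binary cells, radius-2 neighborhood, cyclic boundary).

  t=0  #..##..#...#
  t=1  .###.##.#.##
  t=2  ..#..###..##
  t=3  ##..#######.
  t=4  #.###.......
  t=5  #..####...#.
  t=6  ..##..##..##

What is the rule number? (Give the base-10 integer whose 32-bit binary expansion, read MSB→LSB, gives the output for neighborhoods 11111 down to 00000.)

390948330

  [31] ##### => .  t=3,i=6
  [30] ####. => .  t=3,i=9
  [29] ###.# => .  t=1,i=3
  [28] ###.. => #  t=2,i=7
  [27] ##.## => .  t=1,i=0
  [26] ##.#. => #  t=1,i=7
  [25] ##..# => #  t=0,i=1
  [24] ##... => #  t=4,i=5
  [23] #.### => .  t=1,i=1
  [22] #.##. => #  t=1,i=5
  [21] #.#.# => .  t=1,i=8
  [20] #.#.. => .  t=5,i=0
  [19] #..## => #  t=0,i=2
  [18] #..#. => #  t=0,i=6
  [17] #...# => .  t=0,i=9
  [16] #.... => #  t=4,i=6
  [15] .#### => .  t=3,i=5
  [14] .###. => #  t=1,i=2
  [13] .##.# => #  t=1,i=6
  [12] .##.. => .  t=0,i=0
  [11] .#.## => .  t=1,i=9
  [10] .#.#. => #  t=5,i=11
  [9] .#..# => .  t=2,i=3
  [8] .#... => #  t=0,i=8
  [7] ..### => #  t=2,i=5
  [6] ..##. => #  t=0,i=3
  [5] ..#.# => #  t=4,i=0
  [4] ..#.. => .  t=0,i=7
  [3] ...## => #  t=0,i=10
  [2] ...#. => .  t=4,i=11
  [1] ....# => #  t=4,i=10
  [0] ..... => .  t=4,i=7
  bits 00010111010011010110010111101010 = 390948330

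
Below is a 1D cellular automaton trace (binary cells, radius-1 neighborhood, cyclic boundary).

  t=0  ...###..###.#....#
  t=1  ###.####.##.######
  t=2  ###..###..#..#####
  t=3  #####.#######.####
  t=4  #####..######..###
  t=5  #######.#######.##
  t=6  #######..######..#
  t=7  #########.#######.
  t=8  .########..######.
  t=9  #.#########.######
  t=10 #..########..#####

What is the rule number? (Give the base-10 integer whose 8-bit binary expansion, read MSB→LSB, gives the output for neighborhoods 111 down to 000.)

  ### -> #   bit 7 = 1  t=0,i=4
  ##. -> #   bit 6 = 1  t=0,i=5
  #.# -> .   bit 5 = 0  t=0,i=11
  #.. -> #   bit 4 = 1  t=0,i=0
  .## -> .   bit 3 = 0  t=0,i=3
  .#. -> #   bit 2 = 1  t=0,i=12
  ..# -> #   bit 1 = 1  t=0,i=2
  ... -> #   bit 0 = 1  t=0,i=1
  bits 11010111 = 215

215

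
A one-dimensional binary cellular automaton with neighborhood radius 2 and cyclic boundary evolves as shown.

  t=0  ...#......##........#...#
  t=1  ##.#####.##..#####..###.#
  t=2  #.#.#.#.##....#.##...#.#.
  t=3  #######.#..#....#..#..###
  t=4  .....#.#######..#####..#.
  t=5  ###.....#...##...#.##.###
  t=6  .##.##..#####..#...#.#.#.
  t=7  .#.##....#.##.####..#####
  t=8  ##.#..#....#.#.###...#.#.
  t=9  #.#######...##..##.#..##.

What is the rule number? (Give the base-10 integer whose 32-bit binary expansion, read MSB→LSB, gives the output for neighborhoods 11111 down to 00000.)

  [31] ##### => .  t=1,i=5
  [30] ####. => #  t=1,i=6
  [29] ###.# => .  t=1,i=1
  [28] ###.. => #  t=1,i=17
  [27] ##.## => #  t=1,i=2
  [26] ##.#. => #  t=3,i=7
  [25] ##..# => .  t=1,i=11
  [24] ##... => .  t=0,i=12
  [23] #.### => .  t=1,i=3
  [22] #.##. => #  t=1,i=9
  [21] #.#.# => #  t=2,i=0
  [20] #.#.. => #  t=3,i=8
  [19] #..## => .  t=1,i=12
  [18] #..#. => #  t=3,i=10
  [17] #...# => #  t=0,i=1
  [16] #.... => #  t=0,i=5
  [15] .#### => #  t=1,i=4
  [14] .###. => #  t=1,i=0
  [13] .##.# => .  t=5,i=20
  [12] .##.. => .  t=0,i=11
  [11] .#.## => .  t=2,i=7
  [10] .#.#. => #  t=2,i=1
  [9] .#..# => #  t=3,i=9
  [8] .#... => #  t=0,i=0
  [7] ..### => .  t=1,i=13
  [6] ..##. => #  t=0,i=10
  [5] ..#.# => .  t=2,i=14
  [4] ..#.. => #  t=0,i=3
  [3] ...## => #  t=0,i=9
  [2] ...#. => .  t=0,i=2
  [1] ....# => .  t=0,i=8
  [0] ..... => #  t=0,i=6
  bits 01011100011101111100011101011001 = 1551353689

1551353689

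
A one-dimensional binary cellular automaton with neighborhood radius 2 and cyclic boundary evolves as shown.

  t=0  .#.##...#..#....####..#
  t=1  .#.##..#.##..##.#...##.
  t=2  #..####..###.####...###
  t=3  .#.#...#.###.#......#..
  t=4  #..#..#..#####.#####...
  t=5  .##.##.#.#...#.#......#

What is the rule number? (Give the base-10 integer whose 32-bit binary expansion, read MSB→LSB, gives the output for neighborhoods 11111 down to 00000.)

  ##### -> .   bit 31 = 0  t=4,i=11
  ####. -> .   bit 30 = 0  t=0,i=18
  ###.# -> #   bit 29 = 1  t=2,i=11
  ###.. -> .   bit 28 = 0  t=0,i=19
  ##.## -> .   bit 27 = 0  t=2,i=12
  ##.#. -> #   bit 26 = 1  t=1,i=15
  ##..# -> #   bit 25 = 1  t=0,i=20
  ##... -> .   bit 24 = 0  t=0,i=5
  #.### -> #   bit 23 = 1  t=2,i=13
  #.##. -> #   bit 22 = 1  t=0,i=3
  #.#.# -> #   bit 21 = 1  t=0,i=1
  #.#.. -> #   bit 20 = 1  t=1,i=16
  #..## -> .   bit 19 = 0  t=1,i=12
  #..#. -> #   bit 18 = 1  t=0,i=10
  #...# -> .   bit 17 = 0  t=0,i=6
  #.... -> #   bit 16 = 1  t=0,i=13
  .#### -> .   bit 15 = 0  t=0,i=17
  .###. -> #   bit 14 = 1  t=2,i=10
  .##.# -> #   bit 13 = 1  t=1,i=14
  .##.. -> #   bit 12 = 1  t=0,i=4
  .#.## -> .   bit 11 = 0  t=0,i=2
  .#.#. -> .   bit 10 = 0  t=0,i=0
  .#..# -> #   bit 9 = 1  t=0,i=9
  .#... -> .   bit 8 = 0  t=0,i=12
  ..### -> #   bit 7 = 1  t=0,i=16
  ..##. -> #   bit 6 = 1  t=1,i=13
  ..#.# -> .   bit 5 = 0  t=0,i=22
  ..#.. -> .   bit 4 = 0  t=0,i=8
  ...## -> .   bit 3 = 0  t=0,i=15
  ...#. -> #   bit 2 = 1  t=0,i=7
  ....# -> #   bit 1 = 1  t=0,i=14
  ..... -> #   bit 0 = 1  t=3,i=16
  bits 00100110111101010111001011000111 = 653619911

653619911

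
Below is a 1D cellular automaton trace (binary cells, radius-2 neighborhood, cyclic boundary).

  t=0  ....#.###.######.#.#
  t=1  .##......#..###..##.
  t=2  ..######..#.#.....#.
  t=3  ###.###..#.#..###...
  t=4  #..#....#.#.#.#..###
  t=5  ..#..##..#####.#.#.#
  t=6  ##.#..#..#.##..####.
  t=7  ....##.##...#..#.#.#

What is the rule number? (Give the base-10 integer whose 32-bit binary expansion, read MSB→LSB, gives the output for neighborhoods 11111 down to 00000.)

3374782091

  ##### -> #   bit 31 = 1  t=0,i=12
  ####. -> #   bit 30 = 1  t=0,i=14
  ###.# -> .   bit 29 = 0  t=0,i=8
  ###.. -> .   bit 28 = 0  t=1,i=14
  ##.## -> #   bit 27 = 1  t=0,i=9
  ##.#. -> .   bit 26 = 0  t=0,i=16
  ##..# -> .   bit 25 = 0  t=1,i=15
  ##... -> #   bit 24 = 1  t=1,i=3
  #.### -> .   bit 23 = 0  t=0,i=6
  #.##. -> .   bit 22 = 0  t=6,i=0
  #.#.# -> #   bit 21 = 1  t=0,i=17
  #.#.. -> .   bit 20 = 0  t=0,i=19
  #..## -> .   bit 19 = 0  t=1,i=0
  #..#. -> #   bit 18 = 1  t=2,i=9
  #...# -> #   bit 17 = 1  t=2,i=0
  #.... -> #   bit 16 = 1  t=0,i=1
  .#### -> .   bit 15 = 0  t=0,i=11
  .###. -> .   bit 14 = 0  t=0,i=7
  .##.# -> .   bit 13 = 0  t=6,i=1
  .##.. -> #   bit 12 = 1  t=1,i=2
  .#.## -> .   bit 11 = 0  t=0,i=5
  .#.#. -> #   bit 10 = 1  t=0,i=18
  .#..# -> #   bit 9 = 1  t=1,i=10
  .#... -> .   bit 8 = 0  t=0,i=0
  ..### -> #   bit 7 = 1  t=1,i=12
  ..##. -> .   bit 6 = 0  t=1,i=1
  ..#.# -> .   bit 5 = 0  t=0,i=4
  ..#.. -> .   bit 4 = 0  t=1,i=9
  ...## -> #   bit 3 = 1  t=2,i=1
  ...#. -> .   bit 2 = 0  t=0,i=3
  ....# -> #   bit 1 = 1  t=0,i=2
  ..... -> #   bit 0 = 1  t=1,i=5
  bits 11001001001001110001011010001011 = 3374782091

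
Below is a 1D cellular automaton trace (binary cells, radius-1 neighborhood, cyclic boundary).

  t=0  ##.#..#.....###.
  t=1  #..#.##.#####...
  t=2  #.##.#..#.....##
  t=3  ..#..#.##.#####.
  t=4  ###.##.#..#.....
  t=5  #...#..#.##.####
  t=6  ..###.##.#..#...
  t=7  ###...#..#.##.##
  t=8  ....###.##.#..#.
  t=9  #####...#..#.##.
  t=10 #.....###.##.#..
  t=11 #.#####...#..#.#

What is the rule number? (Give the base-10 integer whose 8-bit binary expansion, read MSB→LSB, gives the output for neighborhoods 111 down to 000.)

  ###|.  b7=0 t=0,i=13
  ##.|.  b6=0 t=0,i=1
  #.#|.  b5=0 t=0,i=2
  #..|.  b4=0 t=0,i=4
  .##|#  b3=1 t=0,i=0
  .#.|#  b2=1 t=0,i=3
  ..#|#  b1=1 t=0,i=5
  ...|#  b0=1 t=0,i=8
  bits 00001111 = 15

15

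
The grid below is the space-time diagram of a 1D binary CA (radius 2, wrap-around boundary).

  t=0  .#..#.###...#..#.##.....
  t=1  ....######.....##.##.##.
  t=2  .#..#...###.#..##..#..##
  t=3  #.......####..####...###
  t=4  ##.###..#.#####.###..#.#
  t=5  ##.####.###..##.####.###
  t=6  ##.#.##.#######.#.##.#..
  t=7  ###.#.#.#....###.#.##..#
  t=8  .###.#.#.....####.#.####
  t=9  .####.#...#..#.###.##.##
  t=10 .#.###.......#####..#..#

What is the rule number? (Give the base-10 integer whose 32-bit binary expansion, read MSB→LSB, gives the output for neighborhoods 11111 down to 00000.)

2005433569

  [31] ##### => .  t=1,i=6
  [30] ####. => #  t=1,i=8
  [29] ###.# => #  t=2,i=10
  [28] ###.. => #  t=0,i=8
  [27] ##.## => .  t=1,i=17
  [26] ##.#. => #  t=2,i=0
  [25] ##..# => #  t=2,i=17
  [24] ##... => #  t=0,i=9
  [23] #.### => #  t=0,i=6
  [22] #.##. => .  t=0,i=17
  [21] #.#.# => .  t=6,i=3
  [20] #.#.. => .  t=2,i=1
  [19] #..## => #  t=2,i=14
  [18] #..#. => .  t=0,i=3
  [17] #...# => .  t=0,i=10
  [16] #.... => .  t=0,i=20
  [15] .#### => .  t=1,i=5
  [14] .###. => #  t=0,i=7
  [13] .##.# => #  t=1,i=16
  [12] .##.. => #  t=0,i=18
  [11] .#.## => #  t=0,i=5
  [10] .#.#. => #  t=7,i=5
  [9] .#..# => .  t=0,i=2
  [8] .#... => .  t=2,i=5
  [7] ..### => #  t=1,i=4
  [6] ..##. => #  t=1,i=15
  [5] ..#.# => #  t=0,i=4
  [4] ..#.. => .  t=0,i=1
  [3] ...## => .  t=1,i=3
  [2] ...#. => .  t=0,i=0
  [1] ....# => .  t=0,i=23
  [0] ..... => #  t=0,i=21
  bits 01110111100010000111110011100001 = 2005433569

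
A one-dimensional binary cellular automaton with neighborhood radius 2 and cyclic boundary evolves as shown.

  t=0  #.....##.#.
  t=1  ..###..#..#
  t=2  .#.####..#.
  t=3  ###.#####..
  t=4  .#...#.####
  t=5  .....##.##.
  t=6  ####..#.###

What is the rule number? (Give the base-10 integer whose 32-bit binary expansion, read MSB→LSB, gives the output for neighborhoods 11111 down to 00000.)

1397619747

  #####|.  b31=0 t=3,i=6
  ####.|#  b30=1 t=2,i=5
  ###.#|.  b29=0 t=3,i=2
  ###..|#  b28=1 t=1,i=4
  ##.##|.  b27=0 t=3,i=3
  ##.#.|.  b26=0 t=0,i=8
  ##..#|#  b25=1 t=1,i=5
  ##...|#  b24=1 t=5,i=10
  #.###|.  b23=0 t=2,i=3
  #.##.|#  b22=1 t=5,i=8
  #.#.#|.  b21=0 t=0,i=9
  #.#..|.  b20=0 t=0,i=0
  #..##|#  b19=1 t=1,i=1
  #..#.|#  b18=1 t=1,i=6
  #...#|.  b17=0 t=4,i=3
  #....|#  b16=1 t=0,i=2
  .####|#  b15=1 t=2,i=4
  .###.|#  b14=1 t=1,i=3
  .##.#|#  b13=1 t=0,i=7
  .##..|#  b12=1 t=5,i=9
  .#.##|#  b11=1 t=2,i=2
  .#.#.|#  b10=1 t=0,i=10
  .#..#|.  b9=0 t=1,i=0
  .#...|.  b8=0 t=0,i=1
  ..###|.  b7=0 t=1,i=2
  ..##.|.  b6=0 t=0,i=6
  ..#.#|#  b5=1 t=2,i=1
  ..#..|.  b4=0 t=1,i=7
  ...##|.  b3=0 t=0,i=5
  ...#.|.  b2=0 t=4,i=4
  ....#|#  b1=1 t=0,i=4
  .....|#  b0=1 t=0,i=3
  bits 01010011010011011111110000100011 = 1397619747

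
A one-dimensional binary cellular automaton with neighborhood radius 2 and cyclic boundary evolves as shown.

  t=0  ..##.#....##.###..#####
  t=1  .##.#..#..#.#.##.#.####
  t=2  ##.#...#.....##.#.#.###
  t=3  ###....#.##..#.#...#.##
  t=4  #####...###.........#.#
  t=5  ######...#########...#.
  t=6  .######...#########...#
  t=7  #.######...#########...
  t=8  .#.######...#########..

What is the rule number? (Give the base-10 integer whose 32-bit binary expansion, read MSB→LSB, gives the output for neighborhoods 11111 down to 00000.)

4249475153

  ##### -> #   bit 31 = 1  t=0,i=20
  ####. -> #   bit 30 = 1  t=0,i=21
  ###.# -> #   bit 29 = 1  t=1,i=22
  ###.. -> #   bit 28 = 1  t=0,i=15
  ##.## -> #   bit 27 = 1  t=0,i=12
  ##.#. -> #   bit 26 = 1  t=0,i=4
  ##..# -> .   bit 25 = 0  t=0,i=0
  ##... -> #   bit 24 = 1  t=3,i=3
  #.### -> .   bit 23 = 0  t=0,i=13
  #.##. -> #   bit 22 = 1  t=1,i=1
  #.#.# -> .   bit 21 = 0  t=1,i=12
  #.#.. -> .   bit 20 = 0  t=0,i=5
  #..## -> #   bit 19 = 1  t=0,i=1
  #..#. -> .   bit 18 = 0  t=1,i=6
  #...# -> .   bit 17 = 0  t=2,i=5
  #.... -> #   bit 16 = 1  t=0,i=7
  .#### -> #   bit 15 = 1  t=0,i=19
  .###. -> #   bit 14 = 1  t=0,i=14
  .##.# -> .   bit 13 = 0  t=0,i=3
  .##.. -> #   bit 12 = 1  t=3,i=10
  .#.## -> #   bit 11 = 1  t=1,i=13
  .#.#. -> .   bit 10 = 0  t=1,i=11
  .#..# -> .   bit 9 = 0  t=1,i=5
  .#... -> .   bit 8 = 0  t=0,i=6
  ..### -> .   bit 7 = 0  t=0,i=18
  ..##. -> #   bit 6 = 1  t=0,i=2
  ..#.# -> .   bit 5 = 0  t=1,i=10
  ..#.. -> #   bit 4 = 1  t=1,i=7
  ...## -> .   bit 3 = 0  t=0,i=9
  ...#. -> .   bit 2 = 0  t=2,i=6
  ....# -> .   bit 1 = 0  t=0,i=8
  ..... -> #   bit 0 = 1  t=2,i=10
  bits 11111101010010011101100001010001 = 4249475153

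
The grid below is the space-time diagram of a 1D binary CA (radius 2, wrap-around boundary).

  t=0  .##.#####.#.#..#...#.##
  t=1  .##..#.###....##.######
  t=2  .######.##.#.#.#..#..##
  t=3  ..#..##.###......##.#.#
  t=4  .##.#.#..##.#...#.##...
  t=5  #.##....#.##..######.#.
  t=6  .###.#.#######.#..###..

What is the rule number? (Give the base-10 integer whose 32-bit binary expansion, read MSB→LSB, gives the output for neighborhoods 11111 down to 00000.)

  [31] ##### => .  t=0,i=6
  [30] ####. => #  t=0,i=7
  [29] ###.# => #  t=0,i=8
  [28] ###.. => #  t=1,i=9
  [27] ##.## => .  t=0,i=0
  [26] ##.#. => #  t=0,i=9
  [25] ##..# => #  t=1,i=3
  [24] ##... => .  t=1,i=10
  [23] #.### => .  t=0,i=4
  [22] #.##. => #  t=0,i=1
  [21] #.#.# => .  t=0,i=10
  [20] #.#.. => .  t=0,i=12
  [19] #..## => #  t=2,i=20
  [18] #..#. => #  t=0,i=14
  [17] #...# => #  t=0,i=17
  [16] #.... => #  t=1,i=11
  [15] .#### => #  t=0,i=5
  [14] .###. => #  t=1,i=8
  [13] .##.# => #  t=0,i=2
  [12] .##.. => #  t=1,i=2
  [11] .#.## => #  t=0,i=20
  [10] .#.#. => .  t=0,i=11
  [9] .#..# => .  t=0,i=13
  [8] .#... => .  t=0,i=16
  [7] ..### => .  t=5,i=14
  [6] ..##. => .  t=1,i=14
  [5] ..#.# => #  t=0,i=19
  [4] ..#.. => #  t=0,i=15
  [3] ...## => #  t=1,i=13
  [2] ...#. => #  t=0,i=18
  [1] ....# => .  t=1,i=12
  [0] ..... => .  t=3,i=13
  bits 01110110010011111111100000111100 = 1984952380

1984952380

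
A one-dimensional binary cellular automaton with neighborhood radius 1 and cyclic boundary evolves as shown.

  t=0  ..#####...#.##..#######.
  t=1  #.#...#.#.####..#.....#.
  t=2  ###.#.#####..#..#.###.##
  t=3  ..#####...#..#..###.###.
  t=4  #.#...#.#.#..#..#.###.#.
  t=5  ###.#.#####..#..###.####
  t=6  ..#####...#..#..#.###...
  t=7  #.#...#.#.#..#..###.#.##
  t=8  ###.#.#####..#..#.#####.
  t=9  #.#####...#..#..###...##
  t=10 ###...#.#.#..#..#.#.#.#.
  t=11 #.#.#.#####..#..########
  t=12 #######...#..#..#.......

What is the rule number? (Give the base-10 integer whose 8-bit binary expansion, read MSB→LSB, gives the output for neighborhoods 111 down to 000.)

109

  ### -> .   bit 7 = 0  t=0,i=3
  ##. -> #   bit 6 = 1  t=0,i=6
  #.# -> #   bit 5 = 1  t=0,i=11
  #.. -> .   bit 4 = 0  t=0,i=7
  .## -> #   bit 3 = 1  t=0,i=2
  .#. -> #   bit 2 = 1  t=0,i=10
  ..# -> .   bit 1 = 0  t=0,i=1
  ... -> #   bit 0 = 1  t=0,i=0
  bits 01101101 = 109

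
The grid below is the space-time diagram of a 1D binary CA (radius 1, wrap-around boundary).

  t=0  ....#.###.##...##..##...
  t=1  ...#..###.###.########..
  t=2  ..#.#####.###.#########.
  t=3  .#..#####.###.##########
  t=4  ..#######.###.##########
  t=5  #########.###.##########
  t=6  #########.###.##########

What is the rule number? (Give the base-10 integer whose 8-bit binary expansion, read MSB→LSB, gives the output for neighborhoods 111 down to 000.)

218

  [7] ### => #  t=0,i=7
  [6] ##. => #  t=0,i=8
  [5] #.# => .  t=0,i=5
  [4] #.. => #  t=0,i=12
  [3] .## => #  t=0,i=6
  [2] .#. => .  t=0,i=4
  [1] ..# => #  t=0,i=3
  [0] ... => .  t=0,i=0
  bits 11011010 = 218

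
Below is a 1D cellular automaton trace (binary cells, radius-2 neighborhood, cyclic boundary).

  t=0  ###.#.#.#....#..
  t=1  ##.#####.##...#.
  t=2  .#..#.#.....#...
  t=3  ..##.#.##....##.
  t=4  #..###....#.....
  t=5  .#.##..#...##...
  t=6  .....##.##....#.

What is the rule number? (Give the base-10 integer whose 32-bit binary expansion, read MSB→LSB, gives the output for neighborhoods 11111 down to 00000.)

1177020288

  ##### -> .   bit 31 = 0  t=1,i=5
  ####. -> #   bit 30 = 1  t=1,i=6
  ###.# -> .   bit 29 = 0  t=0,i=2
  ###.. -> .   bit 28 = 0  t=4,i=5
  ##.## -> .   bit 27 = 0  t=1,i=2
  ##.#. -> #   bit 26 = 1  t=0,i=3
  ##..# -> #   bit 25 = 1  t=5,i=5
  ##... -> .   bit 24 = 0  t=1,i=11
  #.### -> .   bit 23 = 0  t=1,i=3
  #.##. -> .   bit 22 = 0  t=1,i=0
  #.#.# -> #   bit 21 = 1  t=0,i=4
  #.#.. -> .   bit 20 = 0  t=0,i=8
  #..## -> .   bit 19 = 0  t=0,i=15
  #..#. -> #   bit 18 = 1  t=2,i=3
  #...# -> #   bit 17 = 1  t=1,i=12
  #.... -> #   bit 16 = 1  t=0,i=10
  .#### -> #   bit 15 = 1  t=1,i=4
  .###. -> #   bit 14 = 1  t=0,i=1
  .##.# -> #   bit 13 = 1  t=1,i=1
  .##.. -> .   bit 12 = 0  t=1,i=10
  .#.## -> .   bit 11 = 0  t=1,i=15
  .#.#. -> #   bit 10 = 1  t=0,i=5
  .#..# -> #   bit 9 = 1  t=0,i=14
  .#... -> #   bit 8 = 1  t=0,i=9
  ..### -> #   bit 7 = 1  t=0,i=0
  ..##. -> .   bit 6 = 0  t=3,i=2
  ..#.# -> .   bit 5 = 0  t=1,i=14
  ..#.. -> .   bit 4 = 0  t=0,i=13
  ...## -> .   bit 3 = 0  t=3,i=1
  ...#. -> .   bit 2 = 0  t=0,i=12
  ....# -> .   bit 1 = 0  t=0,i=11
  ..... -> .   bit 0 = 0  t=2,i=9
  bits 01000110001001111110011110000000 = 1177020288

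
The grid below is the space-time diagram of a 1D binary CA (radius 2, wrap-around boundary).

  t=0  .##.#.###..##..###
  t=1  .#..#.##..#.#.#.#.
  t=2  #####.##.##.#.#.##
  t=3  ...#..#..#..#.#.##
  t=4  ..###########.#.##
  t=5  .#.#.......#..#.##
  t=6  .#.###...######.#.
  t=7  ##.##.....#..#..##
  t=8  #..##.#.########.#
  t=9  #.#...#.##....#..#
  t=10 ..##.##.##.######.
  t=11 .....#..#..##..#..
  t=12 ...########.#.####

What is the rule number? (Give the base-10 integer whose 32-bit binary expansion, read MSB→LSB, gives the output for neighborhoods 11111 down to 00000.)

1090376502

  nb #####: next=.  (t=2,i=0, bit31=0)
  nb ####.: next=#  (t=2,i=3, bit30=1)
  nb ###.#: next=.  (t=0,i=17, bit29=0)
  nb ###..: next=.  (t=0,i=8, bit28=0)
  nb ##.##: next=.  (t=0,i=0, bit27=0)
  nb ##.#.: next=.  (t=0,i=3, bit26=0)
  nb ##..#: next=.  (t=0,i=9, bit25=0)
  nb ##...: next=.  (t=3,i=0, bit24=0)
  nb #.###: next=#  (t=0,i=6, bit23=1)
  nb #.##.: next=#  (t=0,i=1, bit22=1)
  nb #.#.#: next=#  (t=0,i=4, bit21=1)
  nb #.#..: next=#  (t=1,i=16, bit20=1)
  nb #..##: next=#  (t=0,i=10, bit19=1)
  nb #..#.: next=#  (t=1,i=0, bit18=1)
  nb #...#: next=.  (t=3,i=1, bit17=0)
  nb #....: next=#  (t=5,i=5, bit16=1)
  nb .####: next=#  (t=2,i=17, bit15=1)
  nb .###.: next=#  (t=0,i=7, bit14=1)
  nb .##.#: next=.  (t=0,i=2, bit13=0)
  nb .##..: next=#  (t=0,i=12, bit12=1)
  nb .#.##: next=.  (t=0,i=5, bit11=0)
  nb .#.#.: next=.  (t=1,i=11, bit10=0)
  nb .#..#: next=#  (t=1,i=2, bit9=1)
  nb .#...: next=#  (t=5,i=4, bit8=1)
  nb ..###: next=.  (t=0,i=15, bit7=0)
  nb ..##.: next=.  (t=0,i=11, bit6=0)
  nb ..#.#: next=#  (t=1,i=4, bit5=1)
  nb ..#..: next=#  (t=1,i=1, bit4=1)
  nb ...##: next=.  (t=6,i=8, bit3=0)
  nb ...#.: next=#  (t=3,i=2, bit2=1)
  nb ....#: next=#  (t=5,i=9, bit1=1)
  nb .....: next=.  (t=5,i=6, bit0=0)
  bits 01000000111111011101001100110110 = 1090376502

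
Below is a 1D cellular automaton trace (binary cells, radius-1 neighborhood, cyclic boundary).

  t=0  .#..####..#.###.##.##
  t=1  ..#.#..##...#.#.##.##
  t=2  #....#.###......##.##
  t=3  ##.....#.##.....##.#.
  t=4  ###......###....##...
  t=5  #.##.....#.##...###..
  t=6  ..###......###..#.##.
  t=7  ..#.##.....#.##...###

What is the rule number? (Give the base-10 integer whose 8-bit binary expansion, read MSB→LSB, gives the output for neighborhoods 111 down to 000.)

  [7] ### => .  t=0,i=5
  [6] ##. => #  t=0,i=7
  [5] #.# => .  t=0,i=0
  [4] #.. => #  t=0,i=2
  [3] .## => #  t=0,i=4
  [2] .#. => .  t=0,i=1
  [1] ..# => .  t=0,i=3
  [0] ... => .  t=1,i=10
  bits 01011000 = 88

88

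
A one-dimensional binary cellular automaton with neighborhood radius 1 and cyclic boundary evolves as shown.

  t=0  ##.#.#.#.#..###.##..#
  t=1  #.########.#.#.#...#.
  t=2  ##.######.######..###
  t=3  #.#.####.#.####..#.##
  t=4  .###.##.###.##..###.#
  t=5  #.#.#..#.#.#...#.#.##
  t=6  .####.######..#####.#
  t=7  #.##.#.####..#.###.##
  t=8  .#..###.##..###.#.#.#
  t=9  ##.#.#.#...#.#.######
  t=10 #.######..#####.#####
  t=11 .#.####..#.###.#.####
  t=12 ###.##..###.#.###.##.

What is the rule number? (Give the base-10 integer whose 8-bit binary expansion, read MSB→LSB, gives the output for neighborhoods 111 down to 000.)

166

  nb ###: next=#  (t=0,i=0, bit7=1)
  nb ##.: next=.  (t=0,i=1, bit6=0)
  nb #.#: next=#  (t=0,i=2, bit5=1)
  nb #..: next=.  (t=0,i=10, bit4=0)
  nb .##: next=.  (t=0,i=12, bit3=0)
  nb .#.: next=#  (t=0,i=3, bit2=1)
  nb ..#: next=#  (t=0,i=11, bit1=1)
  nb ...: next=.  (t=1,i=17, bit0=0)
  bits 10100110 = 166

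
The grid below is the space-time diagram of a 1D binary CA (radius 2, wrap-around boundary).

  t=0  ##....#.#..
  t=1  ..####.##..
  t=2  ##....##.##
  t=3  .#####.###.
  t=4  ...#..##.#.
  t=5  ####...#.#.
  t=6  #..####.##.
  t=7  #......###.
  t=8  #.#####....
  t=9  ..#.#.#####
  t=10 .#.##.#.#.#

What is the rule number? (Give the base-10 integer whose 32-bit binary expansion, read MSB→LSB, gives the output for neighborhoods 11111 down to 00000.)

  ##### -> #   bit 31 = 1  t=3,i=3
  ####. -> .   bit 30 = 0  t=1,i=4
  ###.# -> .   bit 29 = 0  t=1,i=5
  ###.. -> #   bit 28 = 1  t=2,i=1
  ##.## -> #   bit 27 = 1  t=1,i=6
  ##.#. -> .   bit 26 = 0  t=4,i=8
  ##..# -> .   bit 25 = 0  t=3,i=10
  ##... -> #   bit 24 = 1  t=0,i=2
  #.### -> #   bit 23 = 1  t=2,i=9
  #.##. -> #   bit 22 = 1  t=1,i=7
  #.#.# -> #   bit 21 = 1  t=5,i=9
  #.#.. -> #   bit 20 = 1  t=0,i=8
  #..## -> .   bit 19 = 0  t=0,i=10
  #..#. -> #   bit 18 = 1  t=9,i=1
  #...# -> #   bit 17 = 1  t=5,i=5
  #.... -> #   bit 16 = 1  t=0,i=3
  .#### -> .   bit 15 = 0  t=1,i=3
  .###. -> .   bit 14 = 0  t=3,i=8
  .##.# -> #   bit 13 = 1  t=2,i=7
  .##.. -> .   bit 12 = 0  t=0,i=1
  .#.## -> .   bit 11 = 0  t=5,i=10
  .#.#. -> #   bit 10 = 1  t=0,i=7
  .#..# -> .   bit 9 = 0  t=0,i=9
  .#... -> .   bit 8 = 0  t=4,i=10
  ..### -> .   bit 7 = 0  t=1,i=2
  ..##. -> .   bit 6 = 0  t=0,i=0
  ..#.# -> .   bit 5 = 0  t=0,i=6
  ..#.. -> #   bit 4 = 1  t=4,i=3
  ...## -> #   bit 3 = 1  t=1,i=1
  ...#. -> #   bit 2 = 1  t=0,i=5
  ....# -> #   bit 1 = 1  t=0,i=4
  ..... -> #   bit 0 = 1  t=7,i=3
  bits 10011001111101110010010000011111 = 2583110687

2583110687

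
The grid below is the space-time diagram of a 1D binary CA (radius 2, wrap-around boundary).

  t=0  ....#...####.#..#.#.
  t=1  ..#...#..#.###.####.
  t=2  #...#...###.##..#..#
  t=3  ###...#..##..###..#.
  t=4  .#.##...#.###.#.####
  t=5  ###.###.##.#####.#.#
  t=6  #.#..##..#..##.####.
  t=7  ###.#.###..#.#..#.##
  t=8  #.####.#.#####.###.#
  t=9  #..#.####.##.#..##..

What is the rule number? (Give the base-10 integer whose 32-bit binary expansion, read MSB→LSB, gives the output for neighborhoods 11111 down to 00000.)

2805922850

  ##### -> #   bit 31 = 1  t=5,i=13
  ####. -> .   bit 30 = 0  t=0,i=10
  ###.# -> #   bit 29 = 1  t=0,i=11
  ###.. -> .   bit 28 = 0  t=1,i=18
  ##.## -> .   bit 27 = 0  t=1,i=14
  ##.#. -> #   bit 26 = 1  t=0,i=12
  ##..# -> #   bit 25 = 1  t=2,i=14
  ##... -> #   bit 24 = 1  t=1,i=19
  #.### -> .   bit 23 = 0  t=1,i=11
  #.##. -> .   bit 22 = 0  t=2,i=12
  #.#.# -> #   bit 21 = 1  t=4,i=1
  #.#.. -> #   bit 20 = 1  t=0,i=13
  #..## -> #   bit 19 = 1  t=2,i=18
  #..#. -> #   bit 18 = 1  t=0,i=15
  #...# -> #   bit 17 = 1  t=0,i=6
  #.... -> .   bit 16 = 0  t=0,i=0
  .#### -> #   bit 15 = 1  t=0,i=9
  .###. -> #   bit 14 = 1  t=1,i=12
  .##.# -> #   bit 13 = 1  t=5,i=9
  .##.. -> #   bit 12 = 1  t=2,i=0
  .#.## -> #   bit 11 = 1  t=1,i=10
  .#.#. -> #   bit 10 = 1  t=0,i=17
  .#..# -> .   bit 9 = 0  t=0,i=14
  .#... -> .   bit 8 = 0  t=0,i=5
  ..### -> .   bit 7 = 0  t=0,i=8
  ..##. -> .   bit 6 = 0  t=2,i=19
  ..#.# -> #   bit 5 = 1  t=0,i=16
  ..#.. -> .   bit 4 = 0  t=0,i=4
  ...## -> .   bit 3 = 0  t=0,i=7
  ...#. -> .   bit 2 = 0  t=0,i=3
  ....# -> #   bit 1 = 1  t=0,i=2
  ..... -> .   bit 0 = 0  t=0,i=1
  bits 10100111001111101111110000100010 = 2805922850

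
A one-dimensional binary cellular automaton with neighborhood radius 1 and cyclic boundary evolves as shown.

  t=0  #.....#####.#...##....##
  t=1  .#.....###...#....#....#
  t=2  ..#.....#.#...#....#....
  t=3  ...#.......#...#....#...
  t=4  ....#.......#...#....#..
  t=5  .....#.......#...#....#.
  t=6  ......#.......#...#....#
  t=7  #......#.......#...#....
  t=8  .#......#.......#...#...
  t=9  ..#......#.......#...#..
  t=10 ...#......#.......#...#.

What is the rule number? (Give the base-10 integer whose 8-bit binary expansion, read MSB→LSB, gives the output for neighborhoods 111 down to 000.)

  ### -> #   bit 7 = 1  t=0,i=7
  ##. -> .   bit 6 = 0  t=0,i=0
  #.# -> .   bit 5 = 0  t=0,i=11
  #.. -> #   bit 4 = 1  t=0,i=1
  .## -> .   bit 3 = 0  t=0,i=6
  .#. -> .   bit 2 = 0  t=0,i=12
  ..# -> .   bit 1 = 0  t=0,i=5
  ... -> .   bit 0 = 0  t=0,i=2
  bits 10010000 = 144

144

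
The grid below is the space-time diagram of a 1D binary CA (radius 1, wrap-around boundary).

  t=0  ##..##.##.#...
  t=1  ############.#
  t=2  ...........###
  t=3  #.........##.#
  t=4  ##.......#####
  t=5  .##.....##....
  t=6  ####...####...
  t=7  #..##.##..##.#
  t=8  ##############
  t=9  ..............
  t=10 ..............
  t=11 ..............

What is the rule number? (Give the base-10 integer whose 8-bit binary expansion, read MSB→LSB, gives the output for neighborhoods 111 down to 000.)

  ### -> .   bit 7 = 0  t=1,i=0
  ##. -> #   bit 6 = 1  t=0,i=1
  #.# -> #   bit 5 = 1  t=0,i=6
  #.. -> #   bit 4 = 1  t=0,i=2
  .## -> #   bit 3 = 1  t=0,i=0
  .#. -> #   bit 2 = 1  t=0,i=10
  ..# -> #   bit 1 = 1  t=0,i=3
  ... -> .   bit 0 = 0  t=0,i=12
  bits 01111110 = 126

126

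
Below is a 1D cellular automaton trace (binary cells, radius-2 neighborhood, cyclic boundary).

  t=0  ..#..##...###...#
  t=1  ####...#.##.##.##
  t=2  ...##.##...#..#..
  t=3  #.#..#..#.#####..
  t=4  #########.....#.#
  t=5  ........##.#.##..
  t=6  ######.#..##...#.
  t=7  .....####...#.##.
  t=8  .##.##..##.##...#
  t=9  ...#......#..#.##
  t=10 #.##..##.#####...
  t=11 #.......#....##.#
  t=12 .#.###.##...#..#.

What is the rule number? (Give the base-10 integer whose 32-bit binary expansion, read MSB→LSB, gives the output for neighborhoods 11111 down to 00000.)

  ##### -> .   bit 31 = 0  t=1,i=0
  ####. -> .   bit 30 = 0  t=1,i=2
  ###.# -> #   bit 29 = 1  t=6,i=5
  ###.. -> #   bit 28 = 1  t=0,i=12
  ##.## -> #   bit 27 = 1  t=1,i=11
  ##.#. -> #   bit 26 = 1  t=5,i=10
  ##..# -> .   bit 25 = 0  t=3,i=15
  ##... -> #   bit 24 = 1  t=0,i=7
  #.### -> .   bit 23 = 0  t=1,i=15
  #.##. -> .   bit 22 = 0  t=1,i=9
  #.#.# -> #   bit 21 = 1  t=5,i=11
  #.#.. -> #   bit 20 = 1  t=3,i=2
  #..## -> .   bit 19 = 0  t=0,i=4
  #..#. -> #   bit 18 = 1  t=0,i=1
  #...# -> .   bit 17 = 0  t=0,i=8
  #.... -> .   bit 16 = 0  t=2,i=16
  .#### -> .   bit 15 = 0  t=1,i=16
  .###. -> .   bit 14 = 0  t=0,i=11
  .##.# -> .   bit 13 = 0  t=1,i=10
  .##.. -> .   bit 12 = 0  t=0,i=6
  .#.## -> .   bit 11 = 0  t=1,i=8
  .#.#. -> #   bit 10 = 1  t=3,i=1
  .#..# -> #   bit 9 = 1  t=0,i=0
  .#... -> .   bit 8 = 0  t=2,i=15
  ..### -> #   bit 7 = 1  t=0,i=10
  ..##. -> .   bit 6 = 0  t=0,i=5
  ..#.# -> #   bit 5 = 1  t=1,i=7
  ..#.. -> #   bit 4 = 1  t=0,i=2
  ...## -> #   bit 3 = 1  t=0,i=9
  ...#. -> #   bit 2 = 1  t=0,i=15
  ....# -> .   bit 1 = 0  t=2,i=1
  ..... -> #   bit 0 = 1  t=2,i=0
  bits 00111101001101000000011010111101 = 1026819773

1026819773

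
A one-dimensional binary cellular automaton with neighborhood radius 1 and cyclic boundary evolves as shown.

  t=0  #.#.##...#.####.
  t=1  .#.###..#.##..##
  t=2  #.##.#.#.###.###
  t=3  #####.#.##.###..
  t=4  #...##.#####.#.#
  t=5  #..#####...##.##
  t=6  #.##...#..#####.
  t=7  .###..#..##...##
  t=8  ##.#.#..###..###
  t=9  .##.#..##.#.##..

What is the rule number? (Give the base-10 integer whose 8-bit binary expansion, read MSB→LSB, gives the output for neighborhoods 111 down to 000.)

  ###|.  b7=0 t=0,i=12
  ##.|#  b6=1 t=0,i=5
  #.#|#  b5=1 t=0,i=1
  #..|.  b4=0 t=0,i=6
  .##|#  b3=1 t=0,i=4
  .#.|.  b2=0 t=0,i=0
  ..#|#  b1=1 t=0,i=8
  ...|.  b0=0 t=0,i=7
  bits 01101010 = 106

106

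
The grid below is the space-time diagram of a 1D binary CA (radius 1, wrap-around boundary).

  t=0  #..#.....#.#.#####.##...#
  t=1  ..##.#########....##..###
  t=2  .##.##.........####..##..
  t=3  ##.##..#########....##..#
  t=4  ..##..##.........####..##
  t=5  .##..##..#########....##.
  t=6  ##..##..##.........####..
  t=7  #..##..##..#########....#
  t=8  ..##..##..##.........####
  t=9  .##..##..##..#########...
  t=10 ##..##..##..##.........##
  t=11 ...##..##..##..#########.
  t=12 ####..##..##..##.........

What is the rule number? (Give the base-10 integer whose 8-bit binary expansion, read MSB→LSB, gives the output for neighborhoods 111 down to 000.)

47

  ###|.  b7=0 t=0,i=14
  ##.|.  b6=0 t=0,i=0
  #.#|#  b5=1 t=0,i=10
  #..|.  b4=0 t=0,i=1
  .##|#  b3=1 t=0,i=13
  .#.|#  b2=1 t=0,i=3
  ..#|#  b1=1 t=0,i=2
  ...|#  b0=1 t=0,i=5
  bits 00101111 = 47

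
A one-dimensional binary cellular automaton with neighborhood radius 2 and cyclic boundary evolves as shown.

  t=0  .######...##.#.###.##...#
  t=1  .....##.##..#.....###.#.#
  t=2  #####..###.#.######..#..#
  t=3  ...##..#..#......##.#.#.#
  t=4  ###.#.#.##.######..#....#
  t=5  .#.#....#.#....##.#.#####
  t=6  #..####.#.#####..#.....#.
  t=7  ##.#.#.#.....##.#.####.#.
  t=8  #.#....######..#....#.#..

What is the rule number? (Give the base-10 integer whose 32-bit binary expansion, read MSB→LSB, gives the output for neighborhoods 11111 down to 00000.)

  nb #####: next=.  (t=0,i=3, bit31=0)
  nb ####.: next=#  (t=0,i=5, bit30=1)
  nb ###.#: next=.  (t=0,i=17, bit29=0)
  nb ###..: next=#  (t=0,i=6, bit28=1)
  nb ##.##: next=#  (t=0,i=18, bit27=1)
  nb ##.#.: next=#  (t=0,i=12, bit26=1)
  nb ##..#: next=.  (t=1,i=10, bit25=0)
  nb ##...: next=.  (t=0,i=7, bit24=0)
  nb #.###: next=.  (t=0,i=1, bit23=0)
  nb #.##.: next=#  (t=0,i=19, bit22=1)
  nb #.#.#: next=.  (t=0,i=13, bit21=0)
  nb #.#..: next=#  (t=1,i=24, bit20=1)
  nb #..##: next=.  (t=2,i=6, bit19=0)
  nb #..#.: next=#  (t=1,i=11, bit18=1)
  nb #...#: next=#  (t=0,i=8, bit17=1)
  nb #....: next=#  (t=1,i=1, bit16=1)
  nb .####: next=.  (t=0,i=2, bit15=0)
  nb .###.: next=.  (t=0,i=16, bit14=0)
  nb .##.#: next=.  (t=0,i=11, bit13=0)
  nb .##..: next=#  (t=0,i=20, bit12=1)
  nb .#.##: next=.  (t=0,i=0, bit11=0)
  nb .#.#.: next=.  (t=1,i=23, bit10=0)
  nb .#..#: next=#  (t=2,i=22, bit9=1)
  nb .#...: next=#  (t=1,i=0, bit8=1)
  nb ..###: next=#  (t=1,i=18, bit7=1)
  nb ..##.: next=.  (t=0,i=10, bit6=0)
  nb ..#.#: next=#  (t=0,i=24, bit5=1)
  nb ..#..: next=.  (t=1,i=12, bit4=0)
  nb ...##: next=#  (t=0,i=9, bit3=1)
  nb ...#.: next=.  (t=0,i=23, bit2=0)
  nb ....#: next=#  (t=1,i=3, bit1=1)
  nb .....: next=#  (t=1,i=2, bit0=1)
  bits 01011100010101110001001110101011 = 1549210539

1549210539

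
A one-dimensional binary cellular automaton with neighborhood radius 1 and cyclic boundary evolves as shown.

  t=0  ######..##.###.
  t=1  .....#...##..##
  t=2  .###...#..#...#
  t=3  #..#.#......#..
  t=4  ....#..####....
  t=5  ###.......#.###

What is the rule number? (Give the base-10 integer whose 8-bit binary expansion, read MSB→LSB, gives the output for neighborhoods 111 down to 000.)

97

  nb ###: next=.  (t=0,i=1, bit7=0)
  nb ##.: next=#  (t=0,i=5, bit6=1)
  nb #.#: next=#  (t=0,i=10, bit5=1)
  nb #..: next=.  (t=0,i=6, bit4=0)
  nb .##: next=.  (t=0,i=0, bit3=0)
  nb .#.: next=.  (t=1,i=5, bit2=0)
  nb ..#: next=.  (t=0,i=7, bit1=0)
  nb ...: next=#  (t=1,i=1, bit0=1)
  bits 01100001 = 97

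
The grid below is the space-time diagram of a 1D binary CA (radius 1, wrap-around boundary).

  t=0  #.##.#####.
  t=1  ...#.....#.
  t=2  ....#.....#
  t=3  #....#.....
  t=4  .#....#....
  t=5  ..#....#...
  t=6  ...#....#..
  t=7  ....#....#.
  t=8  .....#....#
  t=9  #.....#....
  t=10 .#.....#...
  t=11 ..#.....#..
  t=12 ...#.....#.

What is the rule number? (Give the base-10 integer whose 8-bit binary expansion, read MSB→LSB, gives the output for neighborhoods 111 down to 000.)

  ### -> .   bit 7 = 0  t=0,i=6
  ##. -> #   bit 6 = 1  t=0,i=3
  #.# -> .   bit 5 = 0  t=0,i=1
  #.. -> #   bit 4 = 1  t=1,i=4
  .## -> .   bit 3 = 0  t=0,i=2
  .#. -> .   bit 2 = 0  t=0,i=0
  ..# -> .   bit 1 = 0  t=1,i=2
  ... -> .   bit 0 = 0  t=1,i=0
  bits 01010000 = 80

80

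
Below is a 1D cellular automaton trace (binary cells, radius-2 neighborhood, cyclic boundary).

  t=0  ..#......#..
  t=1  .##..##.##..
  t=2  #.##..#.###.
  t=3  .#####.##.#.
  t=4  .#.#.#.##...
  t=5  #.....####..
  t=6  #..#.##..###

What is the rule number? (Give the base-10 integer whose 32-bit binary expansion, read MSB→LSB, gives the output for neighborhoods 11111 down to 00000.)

3015981213

  nb #####: next=#  (t=3,i=3, bit31=1)
  nb ####.: next=.  (t=3,i=4, bit30=0)
  nb ###.#: next=#  (t=2,i=10, bit29=1)
  nb ###..: next=#  (t=5,i=9, bit28=1)
  nb ##.##: next=.  (t=1,i=7, bit27=0)
  nb ##.#.: next=.  (t=2,i=11, bit26=0)
  nb ##..#: next=#  (t=1,i=3, bit25=1)
  nb ##...: next=#  (t=1,i=10, bit24=1)
  nb #.###: next=#  (t=2,i=8, bit23=1)
  nb #.##.: next=#  (t=1,i=8, bit22=1)
  nb #.#.#: next=.  (t=2,i=0, bit21=0)
  nb #.#..: next=.  (t=3,i=10, bit20=0)
  nb #..##: next=.  (t=1,i=4, bit19=0)
  nb #..#.: next=#  (t=2,i=5, bit18=1)
  nb #...#: next=.  (t=1,i=11, bit17=0)
  nb #....: next=.  (t=0,i=4, bit16=0)
  nb .####: next=.  (t=3,i=2, bit15=0)
  nb .###.: next=.  (t=2,i=9, bit14=0)
  nb .##.#: next=#  (t=1,i=6, bit13=1)
  nb .##..: next=#  (t=1,i=2, bit12=1)
  nb .#.##: next=#  (t=2,i=1, bit11=1)
  nb .#.#.: next=.  (t=4,i=2, bit10=0)
  nb .#..#: next=.  (t=3,i=11, bit9=0)
  nb .#...: next=.  (t=0,i=3, bit8=0)
  nb ..###: next=#  (t=3,i=1, bit7=1)
  nb ..##.: next=.  (t=1,i=1, bit6=0)
  nb ..#.#: next=.  (t=2,i=6, bit5=0)
  nb ..#..: next=#  (t=0,i=2, bit4=1)
  nb ...##: next=#  (t=1,i=0, bit3=1)
  nb ...#.: next=#  (t=0,i=1, bit2=1)
  nb ....#: next=.  (t=0,i=0, bit1=0)
  nb .....: next=#  (t=0,i=5, bit0=1)
  bits 10110011110001000011100010011101 = 3015981213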